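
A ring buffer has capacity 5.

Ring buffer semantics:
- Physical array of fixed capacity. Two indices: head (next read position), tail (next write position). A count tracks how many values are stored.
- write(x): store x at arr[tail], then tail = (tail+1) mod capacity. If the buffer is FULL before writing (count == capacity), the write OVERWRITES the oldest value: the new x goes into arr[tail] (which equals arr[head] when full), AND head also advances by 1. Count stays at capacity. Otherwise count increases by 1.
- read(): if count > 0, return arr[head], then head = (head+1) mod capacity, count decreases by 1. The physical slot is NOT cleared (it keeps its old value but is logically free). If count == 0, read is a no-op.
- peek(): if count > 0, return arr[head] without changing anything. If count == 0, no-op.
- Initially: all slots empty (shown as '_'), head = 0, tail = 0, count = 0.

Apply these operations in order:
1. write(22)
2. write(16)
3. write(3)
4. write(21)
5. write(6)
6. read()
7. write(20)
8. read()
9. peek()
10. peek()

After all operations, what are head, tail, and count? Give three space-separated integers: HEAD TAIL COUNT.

After op 1 (write(22)): arr=[22 _ _ _ _] head=0 tail=1 count=1
After op 2 (write(16)): arr=[22 16 _ _ _] head=0 tail=2 count=2
After op 3 (write(3)): arr=[22 16 3 _ _] head=0 tail=3 count=3
After op 4 (write(21)): arr=[22 16 3 21 _] head=0 tail=4 count=4
After op 5 (write(6)): arr=[22 16 3 21 6] head=0 tail=0 count=5
After op 6 (read()): arr=[22 16 3 21 6] head=1 tail=0 count=4
After op 7 (write(20)): arr=[20 16 3 21 6] head=1 tail=1 count=5
After op 8 (read()): arr=[20 16 3 21 6] head=2 tail=1 count=4
After op 9 (peek()): arr=[20 16 3 21 6] head=2 tail=1 count=4
After op 10 (peek()): arr=[20 16 3 21 6] head=2 tail=1 count=4

Answer: 2 1 4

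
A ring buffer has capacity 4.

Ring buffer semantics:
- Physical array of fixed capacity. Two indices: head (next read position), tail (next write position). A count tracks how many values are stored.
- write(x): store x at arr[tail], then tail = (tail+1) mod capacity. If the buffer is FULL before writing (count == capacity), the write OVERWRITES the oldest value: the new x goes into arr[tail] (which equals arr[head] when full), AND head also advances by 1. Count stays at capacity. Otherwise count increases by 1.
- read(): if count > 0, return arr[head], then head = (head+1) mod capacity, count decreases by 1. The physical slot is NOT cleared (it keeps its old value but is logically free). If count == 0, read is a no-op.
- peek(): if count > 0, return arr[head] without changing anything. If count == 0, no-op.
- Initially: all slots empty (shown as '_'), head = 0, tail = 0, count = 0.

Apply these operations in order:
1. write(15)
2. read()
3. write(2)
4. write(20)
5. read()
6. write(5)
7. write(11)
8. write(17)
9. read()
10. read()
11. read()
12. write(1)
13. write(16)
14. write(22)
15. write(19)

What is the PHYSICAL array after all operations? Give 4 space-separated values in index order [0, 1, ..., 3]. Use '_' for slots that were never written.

After op 1 (write(15)): arr=[15 _ _ _] head=0 tail=1 count=1
After op 2 (read()): arr=[15 _ _ _] head=1 tail=1 count=0
After op 3 (write(2)): arr=[15 2 _ _] head=1 tail=2 count=1
After op 4 (write(20)): arr=[15 2 20 _] head=1 tail=3 count=2
After op 5 (read()): arr=[15 2 20 _] head=2 tail=3 count=1
After op 6 (write(5)): arr=[15 2 20 5] head=2 tail=0 count=2
After op 7 (write(11)): arr=[11 2 20 5] head=2 tail=1 count=3
After op 8 (write(17)): arr=[11 17 20 5] head=2 tail=2 count=4
After op 9 (read()): arr=[11 17 20 5] head=3 tail=2 count=3
After op 10 (read()): arr=[11 17 20 5] head=0 tail=2 count=2
After op 11 (read()): arr=[11 17 20 5] head=1 tail=2 count=1
After op 12 (write(1)): arr=[11 17 1 5] head=1 tail=3 count=2
After op 13 (write(16)): arr=[11 17 1 16] head=1 tail=0 count=3
After op 14 (write(22)): arr=[22 17 1 16] head=1 tail=1 count=4
After op 15 (write(19)): arr=[22 19 1 16] head=2 tail=2 count=4

Answer: 22 19 1 16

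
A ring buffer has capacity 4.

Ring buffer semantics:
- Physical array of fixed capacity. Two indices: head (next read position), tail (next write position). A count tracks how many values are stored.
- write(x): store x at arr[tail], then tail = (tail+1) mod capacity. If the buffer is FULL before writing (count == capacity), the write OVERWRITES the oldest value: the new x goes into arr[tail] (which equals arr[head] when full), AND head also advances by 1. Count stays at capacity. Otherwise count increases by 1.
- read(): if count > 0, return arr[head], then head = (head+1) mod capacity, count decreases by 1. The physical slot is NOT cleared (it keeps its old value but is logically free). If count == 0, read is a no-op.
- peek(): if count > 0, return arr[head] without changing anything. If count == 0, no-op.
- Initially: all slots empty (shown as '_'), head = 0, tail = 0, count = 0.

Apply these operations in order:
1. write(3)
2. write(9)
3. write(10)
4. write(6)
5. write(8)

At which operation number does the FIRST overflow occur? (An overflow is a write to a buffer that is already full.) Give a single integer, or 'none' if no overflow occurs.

Answer: 5

Derivation:
After op 1 (write(3)): arr=[3 _ _ _] head=0 tail=1 count=1
After op 2 (write(9)): arr=[3 9 _ _] head=0 tail=2 count=2
After op 3 (write(10)): arr=[3 9 10 _] head=0 tail=3 count=3
After op 4 (write(6)): arr=[3 9 10 6] head=0 tail=0 count=4
After op 5 (write(8)): arr=[8 9 10 6] head=1 tail=1 count=4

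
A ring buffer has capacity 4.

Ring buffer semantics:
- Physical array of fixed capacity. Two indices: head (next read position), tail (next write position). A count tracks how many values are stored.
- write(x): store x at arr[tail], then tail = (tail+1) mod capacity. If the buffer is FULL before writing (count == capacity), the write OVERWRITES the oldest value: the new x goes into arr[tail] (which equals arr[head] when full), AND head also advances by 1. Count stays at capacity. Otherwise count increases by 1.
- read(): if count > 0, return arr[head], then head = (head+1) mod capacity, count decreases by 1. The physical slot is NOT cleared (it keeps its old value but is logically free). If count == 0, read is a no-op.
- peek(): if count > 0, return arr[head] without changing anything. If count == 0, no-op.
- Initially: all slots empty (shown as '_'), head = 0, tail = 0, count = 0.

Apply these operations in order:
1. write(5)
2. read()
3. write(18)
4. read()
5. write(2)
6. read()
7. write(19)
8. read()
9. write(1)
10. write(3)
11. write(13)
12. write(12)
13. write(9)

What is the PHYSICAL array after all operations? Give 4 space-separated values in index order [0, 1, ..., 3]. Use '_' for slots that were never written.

After op 1 (write(5)): arr=[5 _ _ _] head=0 tail=1 count=1
After op 2 (read()): arr=[5 _ _ _] head=1 tail=1 count=0
After op 3 (write(18)): arr=[5 18 _ _] head=1 tail=2 count=1
After op 4 (read()): arr=[5 18 _ _] head=2 tail=2 count=0
After op 5 (write(2)): arr=[5 18 2 _] head=2 tail=3 count=1
After op 6 (read()): arr=[5 18 2 _] head=3 tail=3 count=0
After op 7 (write(19)): arr=[5 18 2 19] head=3 tail=0 count=1
After op 8 (read()): arr=[5 18 2 19] head=0 tail=0 count=0
After op 9 (write(1)): arr=[1 18 2 19] head=0 tail=1 count=1
After op 10 (write(3)): arr=[1 3 2 19] head=0 tail=2 count=2
After op 11 (write(13)): arr=[1 3 13 19] head=0 tail=3 count=3
After op 12 (write(12)): arr=[1 3 13 12] head=0 tail=0 count=4
After op 13 (write(9)): arr=[9 3 13 12] head=1 tail=1 count=4

Answer: 9 3 13 12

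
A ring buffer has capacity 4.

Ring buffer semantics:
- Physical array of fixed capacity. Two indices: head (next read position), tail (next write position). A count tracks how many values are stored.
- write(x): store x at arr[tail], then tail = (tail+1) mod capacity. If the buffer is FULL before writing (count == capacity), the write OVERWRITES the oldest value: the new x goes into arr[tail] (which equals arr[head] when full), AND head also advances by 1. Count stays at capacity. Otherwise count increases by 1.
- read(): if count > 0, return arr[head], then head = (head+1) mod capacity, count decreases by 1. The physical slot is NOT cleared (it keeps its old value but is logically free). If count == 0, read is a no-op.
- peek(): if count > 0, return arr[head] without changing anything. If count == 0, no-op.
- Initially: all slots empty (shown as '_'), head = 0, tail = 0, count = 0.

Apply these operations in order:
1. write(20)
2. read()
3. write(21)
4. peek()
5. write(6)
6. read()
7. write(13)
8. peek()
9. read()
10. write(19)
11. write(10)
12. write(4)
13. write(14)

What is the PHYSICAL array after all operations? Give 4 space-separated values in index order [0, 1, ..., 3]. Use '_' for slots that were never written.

Answer: 19 10 4 14

Derivation:
After op 1 (write(20)): arr=[20 _ _ _] head=0 tail=1 count=1
After op 2 (read()): arr=[20 _ _ _] head=1 tail=1 count=0
After op 3 (write(21)): arr=[20 21 _ _] head=1 tail=2 count=1
After op 4 (peek()): arr=[20 21 _ _] head=1 tail=2 count=1
After op 5 (write(6)): arr=[20 21 6 _] head=1 tail=3 count=2
After op 6 (read()): arr=[20 21 6 _] head=2 tail=3 count=1
After op 7 (write(13)): arr=[20 21 6 13] head=2 tail=0 count=2
After op 8 (peek()): arr=[20 21 6 13] head=2 tail=0 count=2
After op 9 (read()): arr=[20 21 6 13] head=3 tail=0 count=1
After op 10 (write(19)): arr=[19 21 6 13] head=3 tail=1 count=2
After op 11 (write(10)): arr=[19 10 6 13] head=3 tail=2 count=3
After op 12 (write(4)): arr=[19 10 4 13] head=3 tail=3 count=4
After op 13 (write(14)): arr=[19 10 4 14] head=0 tail=0 count=4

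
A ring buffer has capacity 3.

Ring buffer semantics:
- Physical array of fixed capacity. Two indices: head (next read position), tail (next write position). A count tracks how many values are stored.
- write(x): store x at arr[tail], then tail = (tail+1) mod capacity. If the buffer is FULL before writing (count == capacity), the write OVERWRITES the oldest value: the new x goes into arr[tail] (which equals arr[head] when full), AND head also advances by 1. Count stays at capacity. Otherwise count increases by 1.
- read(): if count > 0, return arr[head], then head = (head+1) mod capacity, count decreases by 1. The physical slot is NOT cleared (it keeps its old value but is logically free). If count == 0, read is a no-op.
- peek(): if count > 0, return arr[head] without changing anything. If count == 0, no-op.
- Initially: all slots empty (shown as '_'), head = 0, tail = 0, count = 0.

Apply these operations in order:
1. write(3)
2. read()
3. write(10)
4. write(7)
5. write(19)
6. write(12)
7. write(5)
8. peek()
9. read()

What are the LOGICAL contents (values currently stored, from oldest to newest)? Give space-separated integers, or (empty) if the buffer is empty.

Answer: 12 5

Derivation:
After op 1 (write(3)): arr=[3 _ _] head=0 tail=1 count=1
After op 2 (read()): arr=[3 _ _] head=1 tail=1 count=0
After op 3 (write(10)): arr=[3 10 _] head=1 tail=2 count=1
After op 4 (write(7)): arr=[3 10 7] head=1 tail=0 count=2
After op 5 (write(19)): arr=[19 10 7] head=1 tail=1 count=3
After op 6 (write(12)): arr=[19 12 7] head=2 tail=2 count=3
After op 7 (write(5)): arr=[19 12 5] head=0 tail=0 count=3
After op 8 (peek()): arr=[19 12 5] head=0 tail=0 count=3
After op 9 (read()): arr=[19 12 5] head=1 tail=0 count=2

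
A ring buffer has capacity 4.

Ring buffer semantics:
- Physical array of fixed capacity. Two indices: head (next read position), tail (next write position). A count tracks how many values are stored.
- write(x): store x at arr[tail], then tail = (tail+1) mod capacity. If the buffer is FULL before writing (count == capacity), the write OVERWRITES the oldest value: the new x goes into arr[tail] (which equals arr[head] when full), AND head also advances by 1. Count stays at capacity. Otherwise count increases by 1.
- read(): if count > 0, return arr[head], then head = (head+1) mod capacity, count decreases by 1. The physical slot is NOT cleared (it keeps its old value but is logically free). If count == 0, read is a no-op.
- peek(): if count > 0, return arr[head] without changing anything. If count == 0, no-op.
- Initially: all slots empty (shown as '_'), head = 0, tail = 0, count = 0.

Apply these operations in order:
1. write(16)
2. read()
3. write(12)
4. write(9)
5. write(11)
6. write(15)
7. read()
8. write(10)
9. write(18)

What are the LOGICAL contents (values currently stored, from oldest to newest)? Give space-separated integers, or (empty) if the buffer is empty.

After op 1 (write(16)): arr=[16 _ _ _] head=0 tail=1 count=1
After op 2 (read()): arr=[16 _ _ _] head=1 tail=1 count=0
After op 3 (write(12)): arr=[16 12 _ _] head=1 tail=2 count=1
After op 4 (write(9)): arr=[16 12 9 _] head=1 tail=3 count=2
After op 5 (write(11)): arr=[16 12 9 11] head=1 tail=0 count=3
After op 6 (write(15)): arr=[15 12 9 11] head=1 tail=1 count=4
After op 7 (read()): arr=[15 12 9 11] head=2 tail=1 count=3
After op 8 (write(10)): arr=[15 10 9 11] head=2 tail=2 count=4
After op 9 (write(18)): arr=[15 10 18 11] head=3 tail=3 count=4

Answer: 11 15 10 18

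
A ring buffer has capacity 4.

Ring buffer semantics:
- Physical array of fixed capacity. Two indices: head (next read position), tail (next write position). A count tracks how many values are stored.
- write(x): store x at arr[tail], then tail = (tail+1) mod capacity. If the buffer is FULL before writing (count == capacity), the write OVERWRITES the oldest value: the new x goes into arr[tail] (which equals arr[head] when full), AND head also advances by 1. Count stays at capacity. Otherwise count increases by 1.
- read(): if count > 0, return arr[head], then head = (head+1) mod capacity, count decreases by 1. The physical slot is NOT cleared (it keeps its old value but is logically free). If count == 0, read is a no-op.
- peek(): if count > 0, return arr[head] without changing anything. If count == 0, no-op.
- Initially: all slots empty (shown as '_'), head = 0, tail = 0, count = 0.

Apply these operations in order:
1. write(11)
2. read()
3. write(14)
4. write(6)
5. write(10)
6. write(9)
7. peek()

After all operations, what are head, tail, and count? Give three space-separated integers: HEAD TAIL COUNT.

Answer: 1 1 4

Derivation:
After op 1 (write(11)): arr=[11 _ _ _] head=0 tail=1 count=1
After op 2 (read()): arr=[11 _ _ _] head=1 tail=1 count=0
After op 3 (write(14)): arr=[11 14 _ _] head=1 tail=2 count=1
After op 4 (write(6)): arr=[11 14 6 _] head=1 tail=3 count=2
After op 5 (write(10)): arr=[11 14 6 10] head=1 tail=0 count=3
After op 6 (write(9)): arr=[9 14 6 10] head=1 tail=1 count=4
After op 7 (peek()): arr=[9 14 6 10] head=1 tail=1 count=4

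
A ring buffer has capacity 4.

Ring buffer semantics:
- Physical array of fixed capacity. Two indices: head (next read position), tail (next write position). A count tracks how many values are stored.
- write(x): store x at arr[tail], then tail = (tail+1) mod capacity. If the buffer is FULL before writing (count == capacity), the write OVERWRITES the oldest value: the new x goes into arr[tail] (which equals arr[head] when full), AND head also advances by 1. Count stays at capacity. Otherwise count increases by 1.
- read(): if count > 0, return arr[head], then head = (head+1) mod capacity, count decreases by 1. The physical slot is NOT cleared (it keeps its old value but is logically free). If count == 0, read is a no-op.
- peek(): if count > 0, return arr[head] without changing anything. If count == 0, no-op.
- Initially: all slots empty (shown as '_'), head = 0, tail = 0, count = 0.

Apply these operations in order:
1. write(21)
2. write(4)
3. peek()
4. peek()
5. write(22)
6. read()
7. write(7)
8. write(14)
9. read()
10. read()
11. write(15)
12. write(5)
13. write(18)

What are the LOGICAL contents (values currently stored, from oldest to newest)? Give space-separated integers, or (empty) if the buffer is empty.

After op 1 (write(21)): arr=[21 _ _ _] head=0 tail=1 count=1
After op 2 (write(4)): arr=[21 4 _ _] head=0 tail=2 count=2
After op 3 (peek()): arr=[21 4 _ _] head=0 tail=2 count=2
After op 4 (peek()): arr=[21 4 _ _] head=0 tail=2 count=2
After op 5 (write(22)): arr=[21 4 22 _] head=0 tail=3 count=3
After op 6 (read()): arr=[21 4 22 _] head=1 tail=3 count=2
After op 7 (write(7)): arr=[21 4 22 7] head=1 tail=0 count=3
After op 8 (write(14)): arr=[14 4 22 7] head=1 tail=1 count=4
After op 9 (read()): arr=[14 4 22 7] head=2 tail=1 count=3
After op 10 (read()): arr=[14 4 22 7] head=3 tail=1 count=2
After op 11 (write(15)): arr=[14 15 22 7] head=3 tail=2 count=3
After op 12 (write(5)): arr=[14 15 5 7] head=3 tail=3 count=4
After op 13 (write(18)): arr=[14 15 5 18] head=0 tail=0 count=4

Answer: 14 15 5 18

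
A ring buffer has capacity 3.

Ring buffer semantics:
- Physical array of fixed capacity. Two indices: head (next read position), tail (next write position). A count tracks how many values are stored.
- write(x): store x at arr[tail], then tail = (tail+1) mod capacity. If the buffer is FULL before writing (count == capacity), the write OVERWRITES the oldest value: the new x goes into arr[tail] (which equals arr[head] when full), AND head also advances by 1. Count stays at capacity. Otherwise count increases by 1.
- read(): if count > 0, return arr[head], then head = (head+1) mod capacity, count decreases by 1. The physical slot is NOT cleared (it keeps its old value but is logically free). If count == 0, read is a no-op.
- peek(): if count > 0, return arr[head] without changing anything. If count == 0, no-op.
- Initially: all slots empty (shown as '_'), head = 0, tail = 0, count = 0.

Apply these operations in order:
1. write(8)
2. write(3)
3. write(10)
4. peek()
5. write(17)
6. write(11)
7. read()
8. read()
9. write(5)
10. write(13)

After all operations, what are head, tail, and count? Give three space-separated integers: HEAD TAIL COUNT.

After op 1 (write(8)): arr=[8 _ _] head=0 tail=1 count=1
After op 2 (write(3)): arr=[8 3 _] head=0 tail=2 count=2
After op 3 (write(10)): arr=[8 3 10] head=0 tail=0 count=3
After op 4 (peek()): arr=[8 3 10] head=0 tail=0 count=3
After op 5 (write(17)): arr=[17 3 10] head=1 tail=1 count=3
After op 6 (write(11)): arr=[17 11 10] head=2 tail=2 count=3
After op 7 (read()): arr=[17 11 10] head=0 tail=2 count=2
After op 8 (read()): arr=[17 11 10] head=1 tail=2 count=1
After op 9 (write(5)): arr=[17 11 5] head=1 tail=0 count=2
After op 10 (write(13)): arr=[13 11 5] head=1 tail=1 count=3

Answer: 1 1 3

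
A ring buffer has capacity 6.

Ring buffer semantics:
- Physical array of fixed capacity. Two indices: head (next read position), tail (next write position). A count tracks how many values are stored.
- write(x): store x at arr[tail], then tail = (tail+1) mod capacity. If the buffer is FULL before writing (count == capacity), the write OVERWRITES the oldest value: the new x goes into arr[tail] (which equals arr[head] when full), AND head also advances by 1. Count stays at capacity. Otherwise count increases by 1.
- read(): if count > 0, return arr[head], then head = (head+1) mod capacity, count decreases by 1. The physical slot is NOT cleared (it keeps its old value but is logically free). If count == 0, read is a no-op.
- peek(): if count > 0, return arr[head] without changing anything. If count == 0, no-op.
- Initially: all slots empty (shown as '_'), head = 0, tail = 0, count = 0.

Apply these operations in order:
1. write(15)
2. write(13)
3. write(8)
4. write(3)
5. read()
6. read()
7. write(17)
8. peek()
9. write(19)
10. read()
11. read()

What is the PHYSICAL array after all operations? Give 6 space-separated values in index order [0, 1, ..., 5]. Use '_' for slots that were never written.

After op 1 (write(15)): arr=[15 _ _ _ _ _] head=0 tail=1 count=1
After op 2 (write(13)): arr=[15 13 _ _ _ _] head=0 tail=2 count=2
After op 3 (write(8)): arr=[15 13 8 _ _ _] head=0 tail=3 count=3
After op 4 (write(3)): arr=[15 13 8 3 _ _] head=0 tail=4 count=4
After op 5 (read()): arr=[15 13 8 3 _ _] head=1 tail=4 count=3
After op 6 (read()): arr=[15 13 8 3 _ _] head=2 tail=4 count=2
After op 7 (write(17)): arr=[15 13 8 3 17 _] head=2 tail=5 count=3
After op 8 (peek()): arr=[15 13 8 3 17 _] head=2 tail=5 count=3
After op 9 (write(19)): arr=[15 13 8 3 17 19] head=2 tail=0 count=4
After op 10 (read()): arr=[15 13 8 3 17 19] head=3 tail=0 count=3
After op 11 (read()): arr=[15 13 8 3 17 19] head=4 tail=0 count=2

Answer: 15 13 8 3 17 19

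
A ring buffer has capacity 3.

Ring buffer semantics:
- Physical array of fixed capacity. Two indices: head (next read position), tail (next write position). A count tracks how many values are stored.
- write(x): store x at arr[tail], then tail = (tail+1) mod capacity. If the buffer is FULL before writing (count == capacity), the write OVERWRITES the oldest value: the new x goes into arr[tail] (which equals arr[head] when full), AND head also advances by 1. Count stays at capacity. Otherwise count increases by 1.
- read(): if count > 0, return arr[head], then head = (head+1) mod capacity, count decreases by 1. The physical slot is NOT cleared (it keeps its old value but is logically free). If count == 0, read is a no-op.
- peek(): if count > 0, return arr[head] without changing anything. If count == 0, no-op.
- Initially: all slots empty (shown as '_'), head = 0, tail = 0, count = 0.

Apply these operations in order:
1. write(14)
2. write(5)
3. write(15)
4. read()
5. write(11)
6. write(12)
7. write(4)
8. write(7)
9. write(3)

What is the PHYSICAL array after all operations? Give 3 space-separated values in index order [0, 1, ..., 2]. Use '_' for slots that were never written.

After op 1 (write(14)): arr=[14 _ _] head=0 tail=1 count=1
After op 2 (write(5)): arr=[14 5 _] head=0 tail=2 count=2
After op 3 (write(15)): arr=[14 5 15] head=0 tail=0 count=3
After op 4 (read()): arr=[14 5 15] head=1 tail=0 count=2
After op 5 (write(11)): arr=[11 5 15] head=1 tail=1 count=3
After op 6 (write(12)): arr=[11 12 15] head=2 tail=2 count=3
After op 7 (write(4)): arr=[11 12 4] head=0 tail=0 count=3
After op 8 (write(7)): arr=[7 12 4] head=1 tail=1 count=3
After op 9 (write(3)): arr=[7 3 4] head=2 tail=2 count=3

Answer: 7 3 4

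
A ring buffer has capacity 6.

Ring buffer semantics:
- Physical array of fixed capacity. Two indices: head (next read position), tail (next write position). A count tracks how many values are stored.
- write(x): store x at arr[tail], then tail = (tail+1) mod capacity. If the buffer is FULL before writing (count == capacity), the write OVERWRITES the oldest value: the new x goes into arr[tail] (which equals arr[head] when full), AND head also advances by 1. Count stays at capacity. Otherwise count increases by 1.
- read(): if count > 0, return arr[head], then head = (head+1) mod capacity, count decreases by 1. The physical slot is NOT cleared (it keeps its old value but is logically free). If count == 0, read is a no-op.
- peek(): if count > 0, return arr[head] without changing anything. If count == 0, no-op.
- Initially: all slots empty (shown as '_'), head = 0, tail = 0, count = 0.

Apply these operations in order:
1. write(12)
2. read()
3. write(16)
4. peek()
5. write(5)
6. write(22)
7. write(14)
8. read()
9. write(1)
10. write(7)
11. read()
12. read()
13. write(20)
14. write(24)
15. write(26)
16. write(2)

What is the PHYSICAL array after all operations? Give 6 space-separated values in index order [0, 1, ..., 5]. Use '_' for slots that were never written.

After op 1 (write(12)): arr=[12 _ _ _ _ _] head=0 tail=1 count=1
After op 2 (read()): arr=[12 _ _ _ _ _] head=1 tail=1 count=0
After op 3 (write(16)): arr=[12 16 _ _ _ _] head=1 tail=2 count=1
After op 4 (peek()): arr=[12 16 _ _ _ _] head=1 tail=2 count=1
After op 5 (write(5)): arr=[12 16 5 _ _ _] head=1 tail=3 count=2
After op 6 (write(22)): arr=[12 16 5 22 _ _] head=1 tail=4 count=3
After op 7 (write(14)): arr=[12 16 5 22 14 _] head=1 tail=5 count=4
After op 8 (read()): arr=[12 16 5 22 14 _] head=2 tail=5 count=3
After op 9 (write(1)): arr=[12 16 5 22 14 1] head=2 tail=0 count=4
After op 10 (write(7)): arr=[7 16 5 22 14 1] head=2 tail=1 count=5
After op 11 (read()): arr=[7 16 5 22 14 1] head=3 tail=1 count=4
After op 12 (read()): arr=[7 16 5 22 14 1] head=4 tail=1 count=3
After op 13 (write(20)): arr=[7 20 5 22 14 1] head=4 tail=2 count=4
After op 14 (write(24)): arr=[7 20 24 22 14 1] head=4 tail=3 count=5
After op 15 (write(26)): arr=[7 20 24 26 14 1] head=4 tail=4 count=6
After op 16 (write(2)): arr=[7 20 24 26 2 1] head=5 tail=5 count=6

Answer: 7 20 24 26 2 1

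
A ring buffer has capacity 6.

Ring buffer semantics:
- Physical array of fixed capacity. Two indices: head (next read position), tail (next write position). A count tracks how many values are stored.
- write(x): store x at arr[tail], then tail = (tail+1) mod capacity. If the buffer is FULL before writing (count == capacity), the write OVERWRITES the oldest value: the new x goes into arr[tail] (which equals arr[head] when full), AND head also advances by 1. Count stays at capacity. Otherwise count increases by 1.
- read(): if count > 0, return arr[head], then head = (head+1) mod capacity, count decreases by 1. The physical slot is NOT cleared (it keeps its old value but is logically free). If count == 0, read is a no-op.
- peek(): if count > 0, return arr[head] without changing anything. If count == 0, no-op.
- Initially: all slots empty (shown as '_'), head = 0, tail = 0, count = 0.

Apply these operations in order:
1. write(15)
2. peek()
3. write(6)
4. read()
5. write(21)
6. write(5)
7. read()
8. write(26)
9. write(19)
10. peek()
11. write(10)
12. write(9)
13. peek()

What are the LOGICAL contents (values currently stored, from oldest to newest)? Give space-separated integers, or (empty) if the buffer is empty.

Answer: 21 5 26 19 10 9

Derivation:
After op 1 (write(15)): arr=[15 _ _ _ _ _] head=0 tail=1 count=1
After op 2 (peek()): arr=[15 _ _ _ _ _] head=0 tail=1 count=1
After op 3 (write(6)): arr=[15 6 _ _ _ _] head=0 tail=2 count=2
After op 4 (read()): arr=[15 6 _ _ _ _] head=1 tail=2 count=1
After op 5 (write(21)): arr=[15 6 21 _ _ _] head=1 tail=3 count=2
After op 6 (write(5)): arr=[15 6 21 5 _ _] head=1 tail=4 count=3
After op 7 (read()): arr=[15 6 21 5 _ _] head=2 tail=4 count=2
After op 8 (write(26)): arr=[15 6 21 5 26 _] head=2 tail=5 count=3
After op 9 (write(19)): arr=[15 6 21 5 26 19] head=2 tail=0 count=4
After op 10 (peek()): arr=[15 6 21 5 26 19] head=2 tail=0 count=4
After op 11 (write(10)): arr=[10 6 21 5 26 19] head=2 tail=1 count=5
After op 12 (write(9)): arr=[10 9 21 5 26 19] head=2 tail=2 count=6
After op 13 (peek()): arr=[10 9 21 5 26 19] head=2 tail=2 count=6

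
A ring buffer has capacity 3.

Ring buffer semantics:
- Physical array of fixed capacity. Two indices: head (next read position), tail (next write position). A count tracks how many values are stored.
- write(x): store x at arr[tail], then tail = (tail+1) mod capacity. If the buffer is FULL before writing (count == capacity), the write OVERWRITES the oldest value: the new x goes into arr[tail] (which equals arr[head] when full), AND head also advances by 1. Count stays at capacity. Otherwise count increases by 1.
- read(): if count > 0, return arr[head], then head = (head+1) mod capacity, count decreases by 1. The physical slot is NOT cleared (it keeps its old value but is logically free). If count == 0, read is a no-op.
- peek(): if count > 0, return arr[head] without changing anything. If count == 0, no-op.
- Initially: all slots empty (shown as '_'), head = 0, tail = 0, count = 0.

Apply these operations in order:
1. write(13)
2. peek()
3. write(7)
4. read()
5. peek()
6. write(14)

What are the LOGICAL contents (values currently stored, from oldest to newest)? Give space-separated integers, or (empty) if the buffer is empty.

Answer: 7 14

Derivation:
After op 1 (write(13)): arr=[13 _ _] head=0 tail=1 count=1
After op 2 (peek()): arr=[13 _ _] head=0 tail=1 count=1
After op 3 (write(7)): arr=[13 7 _] head=0 tail=2 count=2
After op 4 (read()): arr=[13 7 _] head=1 tail=2 count=1
After op 5 (peek()): arr=[13 7 _] head=1 tail=2 count=1
After op 6 (write(14)): arr=[13 7 14] head=1 tail=0 count=2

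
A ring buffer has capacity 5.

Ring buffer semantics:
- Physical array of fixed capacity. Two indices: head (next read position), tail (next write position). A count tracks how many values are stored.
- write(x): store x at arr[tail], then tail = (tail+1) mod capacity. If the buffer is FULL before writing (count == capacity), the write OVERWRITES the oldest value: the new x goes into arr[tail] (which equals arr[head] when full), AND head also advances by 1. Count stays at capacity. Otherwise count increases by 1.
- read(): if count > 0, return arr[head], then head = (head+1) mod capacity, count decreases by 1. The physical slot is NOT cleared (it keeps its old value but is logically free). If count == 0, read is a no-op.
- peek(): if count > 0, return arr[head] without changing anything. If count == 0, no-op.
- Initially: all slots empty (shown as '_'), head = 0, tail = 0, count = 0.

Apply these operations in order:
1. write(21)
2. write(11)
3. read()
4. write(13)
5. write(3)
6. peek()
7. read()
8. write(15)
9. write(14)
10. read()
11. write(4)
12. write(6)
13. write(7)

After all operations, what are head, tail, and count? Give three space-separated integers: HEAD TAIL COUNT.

Answer: 4 4 5

Derivation:
After op 1 (write(21)): arr=[21 _ _ _ _] head=0 tail=1 count=1
After op 2 (write(11)): arr=[21 11 _ _ _] head=0 tail=2 count=2
After op 3 (read()): arr=[21 11 _ _ _] head=1 tail=2 count=1
After op 4 (write(13)): arr=[21 11 13 _ _] head=1 tail=3 count=2
After op 5 (write(3)): arr=[21 11 13 3 _] head=1 tail=4 count=3
After op 6 (peek()): arr=[21 11 13 3 _] head=1 tail=4 count=3
After op 7 (read()): arr=[21 11 13 3 _] head=2 tail=4 count=2
After op 8 (write(15)): arr=[21 11 13 3 15] head=2 tail=0 count=3
After op 9 (write(14)): arr=[14 11 13 3 15] head=2 tail=1 count=4
After op 10 (read()): arr=[14 11 13 3 15] head=3 tail=1 count=3
After op 11 (write(4)): arr=[14 4 13 3 15] head=3 tail=2 count=4
After op 12 (write(6)): arr=[14 4 6 3 15] head=3 tail=3 count=5
After op 13 (write(7)): arr=[14 4 6 7 15] head=4 tail=4 count=5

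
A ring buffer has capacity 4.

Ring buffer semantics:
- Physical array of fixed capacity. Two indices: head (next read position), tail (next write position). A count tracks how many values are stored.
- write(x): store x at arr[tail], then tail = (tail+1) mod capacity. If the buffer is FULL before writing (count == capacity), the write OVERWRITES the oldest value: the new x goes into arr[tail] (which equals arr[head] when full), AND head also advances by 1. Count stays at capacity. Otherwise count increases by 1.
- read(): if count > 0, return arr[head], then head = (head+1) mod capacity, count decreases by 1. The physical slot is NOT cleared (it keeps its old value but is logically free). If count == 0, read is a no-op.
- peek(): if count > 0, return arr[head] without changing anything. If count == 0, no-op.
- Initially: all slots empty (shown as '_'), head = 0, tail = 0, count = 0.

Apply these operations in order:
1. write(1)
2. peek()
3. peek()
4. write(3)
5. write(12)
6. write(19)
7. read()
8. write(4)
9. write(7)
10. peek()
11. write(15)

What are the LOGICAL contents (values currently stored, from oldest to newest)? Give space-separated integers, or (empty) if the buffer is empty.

After op 1 (write(1)): arr=[1 _ _ _] head=0 tail=1 count=1
After op 2 (peek()): arr=[1 _ _ _] head=0 tail=1 count=1
After op 3 (peek()): arr=[1 _ _ _] head=0 tail=1 count=1
After op 4 (write(3)): arr=[1 3 _ _] head=0 tail=2 count=2
After op 5 (write(12)): arr=[1 3 12 _] head=0 tail=3 count=3
After op 6 (write(19)): arr=[1 3 12 19] head=0 tail=0 count=4
After op 7 (read()): arr=[1 3 12 19] head=1 tail=0 count=3
After op 8 (write(4)): arr=[4 3 12 19] head=1 tail=1 count=4
After op 9 (write(7)): arr=[4 7 12 19] head=2 tail=2 count=4
After op 10 (peek()): arr=[4 7 12 19] head=2 tail=2 count=4
After op 11 (write(15)): arr=[4 7 15 19] head=3 tail=3 count=4

Answer: 19 4 7 15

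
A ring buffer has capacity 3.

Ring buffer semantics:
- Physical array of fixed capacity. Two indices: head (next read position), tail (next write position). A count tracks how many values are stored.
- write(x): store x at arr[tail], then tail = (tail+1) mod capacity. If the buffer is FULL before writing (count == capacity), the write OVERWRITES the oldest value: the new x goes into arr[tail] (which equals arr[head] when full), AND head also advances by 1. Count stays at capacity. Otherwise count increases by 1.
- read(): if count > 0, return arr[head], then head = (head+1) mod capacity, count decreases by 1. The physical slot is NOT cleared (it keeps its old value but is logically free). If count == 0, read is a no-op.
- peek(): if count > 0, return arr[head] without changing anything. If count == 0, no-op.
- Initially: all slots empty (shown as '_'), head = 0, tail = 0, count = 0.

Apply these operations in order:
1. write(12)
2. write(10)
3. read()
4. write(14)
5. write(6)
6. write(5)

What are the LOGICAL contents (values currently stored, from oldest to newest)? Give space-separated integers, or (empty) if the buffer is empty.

After op 1 (write(12)): arr=[12 _ _] head=0 tail=1 count=1
After op 2 (write(10)): arr=[12 10 _] head=0 tail=2 count=2
After op 3 (read()): arr=[12 10 _] head=1 tail=2 count=1
After op 4 (write(14)): arr=[12 10 14] head=1 tail=0 count=2
After op 5 (write(6)): arr=[6 10 14] head=1 tail=1 count=3
After op 6 (write(5)): arr=[6 5 14] head=2 tail=2 count=3

Answer: 14 6 5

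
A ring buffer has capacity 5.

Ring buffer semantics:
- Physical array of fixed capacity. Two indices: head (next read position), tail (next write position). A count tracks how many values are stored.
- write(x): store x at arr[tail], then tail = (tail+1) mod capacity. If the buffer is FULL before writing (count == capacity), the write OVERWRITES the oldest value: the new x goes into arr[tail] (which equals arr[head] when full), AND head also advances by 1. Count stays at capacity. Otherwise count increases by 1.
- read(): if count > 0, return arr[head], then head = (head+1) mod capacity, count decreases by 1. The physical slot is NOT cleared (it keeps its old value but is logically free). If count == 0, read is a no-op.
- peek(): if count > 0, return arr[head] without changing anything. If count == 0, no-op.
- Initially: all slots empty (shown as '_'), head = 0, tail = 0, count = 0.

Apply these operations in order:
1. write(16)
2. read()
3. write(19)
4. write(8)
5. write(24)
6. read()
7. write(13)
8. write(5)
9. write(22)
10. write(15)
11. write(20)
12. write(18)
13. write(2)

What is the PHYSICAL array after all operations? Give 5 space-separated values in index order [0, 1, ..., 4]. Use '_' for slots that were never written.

Answer: 2 22 15 20 18

Derivation:
After op 1 (write(16)): arr=[16 _ _ _ _] head=0 tail=1 count=1
After op 2 (read()): arr=[16 _ _ _ _] head=1 tail=1 count=0
After op 3 (write(19)): arr=[16 19 _ _ _] head=1 tail=2 count=1
After op 4 (write(8)): arr=[16 19 8 _ _] head=1 tail=3 count=2
After op 5 (write(24)): arr=[16 19 8 24 _] head=1 tail=4 count=3
After op 6 (read()): arr=[16 19 8 24 _] head=2 tail=4 count=2
After op 7 (write(13)): arr=[16 19 8 24 13] head=2 tail=0 count=3
After op 8 (write(5)): arr=[5 19 8 24 13] head=2 tail=1 count=4
After op 9 (write(22)): arr=[5 22 8 24 13] head=2 tail=2 count=5
After op 10 (write(15)): arr=[5 22 15 24 13] head=3 tail=3 count=5
After op 11 (write(20)): arr=[5 22 15 20 13] head=4 tail=4 count=5
After op 12 (write(18)): arr=[5 22 15 20 18] head=0 tail=0 count=5
After op 13 (write(2)): arr=[2 22 15 20 18] head=1 tail=1 count=5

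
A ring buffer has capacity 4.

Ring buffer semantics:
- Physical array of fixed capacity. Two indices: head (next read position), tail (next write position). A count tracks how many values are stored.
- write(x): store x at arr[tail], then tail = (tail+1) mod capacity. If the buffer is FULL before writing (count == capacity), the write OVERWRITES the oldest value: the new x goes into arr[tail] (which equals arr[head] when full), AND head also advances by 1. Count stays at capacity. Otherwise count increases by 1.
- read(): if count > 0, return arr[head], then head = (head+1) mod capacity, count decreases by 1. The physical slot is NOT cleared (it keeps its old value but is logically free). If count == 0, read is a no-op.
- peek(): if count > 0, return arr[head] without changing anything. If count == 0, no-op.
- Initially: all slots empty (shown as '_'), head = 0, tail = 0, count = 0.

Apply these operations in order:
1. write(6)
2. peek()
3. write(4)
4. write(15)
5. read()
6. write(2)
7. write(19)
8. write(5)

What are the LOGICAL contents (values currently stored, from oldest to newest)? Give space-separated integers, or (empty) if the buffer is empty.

After op 1 (write(6)): arr=[6 _ _ _] head=0 tail=1 count=1
After op 2 (peek()): arr=[6 _ _ _] head=0 tail=1 count=1
After op 3 (write(4)): arr=[6 4 _ _] head=0 tail=2 count=2
After op 4 (write(15)): arr=[6 4 15 _] head=0 tail=3 count=3
After op 5 (read()): arr=[6 4 15 _] head=1 tail=3 count=2
After op 6 (write(2)): arr=[6 4 15 2] head=1 tail=0 count=3
After op 7 (write(19)): arr=[19 4 15 2] head=1 tail=1 count=4
After op 8 (write(5)): arr=[19 5 15 2] head=2 tail=2 count=4

Answer: 15 2 19 5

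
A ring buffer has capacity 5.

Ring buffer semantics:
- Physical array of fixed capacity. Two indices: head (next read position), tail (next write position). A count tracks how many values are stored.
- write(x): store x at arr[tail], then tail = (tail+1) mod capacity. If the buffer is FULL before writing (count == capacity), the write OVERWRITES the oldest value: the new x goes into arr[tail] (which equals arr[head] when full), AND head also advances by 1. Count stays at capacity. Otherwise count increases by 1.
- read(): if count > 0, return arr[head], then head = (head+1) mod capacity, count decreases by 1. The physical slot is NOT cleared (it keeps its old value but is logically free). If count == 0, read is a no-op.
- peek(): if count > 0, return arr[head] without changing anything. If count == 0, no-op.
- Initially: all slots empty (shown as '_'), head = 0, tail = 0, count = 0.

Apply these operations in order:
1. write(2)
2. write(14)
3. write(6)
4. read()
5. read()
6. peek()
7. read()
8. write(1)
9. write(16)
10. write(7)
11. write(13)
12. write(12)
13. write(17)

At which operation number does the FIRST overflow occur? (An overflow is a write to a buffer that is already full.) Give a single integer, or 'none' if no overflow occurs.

After op 1 (write(2)): arr=[2 _ _ _ _] head=0 tail=1 count=1
After op 2 (write(14)): arr=[2 14 _ _ _] head=0 tail=2 count=2
After op 3 (write(6)): arr=[2 14 6 _ _] head=0 tail=3 count=3
After op 4 (read()): arr=[2 14 6 _ _] head=1 tail=3 count=2
After op 5 (read()): arr=[2 14 6 _ _] head=2 tail=3 count=1
After op 6 (peek()): arr=[2 14 6 _ _] head=2 tail=3 count=1
After op 7 (read()): arr=[2 14 6 _ _] head=3 tail=3 count=0
After op 8 (write(1)): arr=[2 14 6 1 _] head=3 tail=4 count=1
After op 9 (write(16)): arr=[2 14 6 1 16] head=3 tail=0 count=2
After op 10 (write(7)): arr=[7 14 6 1 16] head=3 tail=1 count=3
After op 11 (write(13)): arr=[7 13 6 1 16] head=3 tail=2 count=4
After op 12 (write(12)): arr=[7 13 12 1 16] head=3 tail=3 count=5
After op 13 (write(17)): arr=[7 13 12 17 16] head=4 tail=4 count=5

Answer: 13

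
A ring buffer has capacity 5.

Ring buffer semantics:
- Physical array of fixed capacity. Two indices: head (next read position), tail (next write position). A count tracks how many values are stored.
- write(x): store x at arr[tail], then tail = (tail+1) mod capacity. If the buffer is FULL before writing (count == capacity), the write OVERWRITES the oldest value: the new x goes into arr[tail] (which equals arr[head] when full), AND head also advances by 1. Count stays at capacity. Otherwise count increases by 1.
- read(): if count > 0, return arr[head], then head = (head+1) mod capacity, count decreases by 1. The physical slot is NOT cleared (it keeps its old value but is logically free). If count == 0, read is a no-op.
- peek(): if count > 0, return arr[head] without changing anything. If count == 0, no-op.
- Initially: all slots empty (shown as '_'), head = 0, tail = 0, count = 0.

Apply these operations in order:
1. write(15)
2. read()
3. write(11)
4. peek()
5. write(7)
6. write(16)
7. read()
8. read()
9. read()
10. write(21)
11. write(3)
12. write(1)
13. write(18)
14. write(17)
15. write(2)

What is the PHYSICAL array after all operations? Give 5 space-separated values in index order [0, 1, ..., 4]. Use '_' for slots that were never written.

After op 1 (write(15)): arr=[15 _ _ _ _] head=0 tail=1 count=1
After op 2 (read()): arr=[15 _ _ _ _] head=1 tail=1 count=0
After op 3 (write(11)): arr=[15 11 _ _ _] head=1 tail=2 count=1
After op 4 (peek()): arr=[15 11 _ _ _] head=1 tail=2 count=1
After op 5 (write(7)): arr=[15 11 7 _ _] head=1 tail=3 count=2
After op 6 (write(16)): arr=[15 11 7 16 _] head=1 tail=4 count=3
After op 7 (read()): arr=[15 11 7 16 _] head=2 tail=4 count=2
After op 8 (read()): arr=[15 11 7 16 _] head=3 tail=4 count=1
After op 9 (read()): arr=[15 11 7 16 _] head=4 tail=4 count=0
After op 10 (write(21)): arr=[15 11 7 16 21] head=4 tail=0 count=1
After op 11 (write(3)): arr=[3 11 7 16 21] head=4 tail=1 count=2
After op 12 (write(1)): arr=[3 1 7 16 21] head=4 tail=2 count=3
After op 13 (write(18)): arr=[3 1 18 16 21] head=4 tail=3 count=4
After op 14 (write(17)): arr=[3 1 18 17 21] head=4 tail=4 count=5
After op 15 (write(2)): arr=[3 1 18 17 2] head=0 tail=0 count=5

Answer: 3 1 18 17 2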